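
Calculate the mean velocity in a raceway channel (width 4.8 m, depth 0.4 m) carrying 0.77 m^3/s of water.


Cross-sectional area = W * d = 4.8 * 0.4 = 1.92 m^2
Velocity = Q / A = 0.77 / 1.92 = 0.401042 m/s

0.401042 m/s


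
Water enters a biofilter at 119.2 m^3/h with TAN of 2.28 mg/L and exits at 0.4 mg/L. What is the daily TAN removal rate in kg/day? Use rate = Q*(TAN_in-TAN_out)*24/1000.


Concentration drop: TAN_in - TAN_out = 2.28 - 0.4 = 1.88 mg/L
Hourly TAN removed = Q * dTAN = 119.2 m^3/h * 1.88 mg/L = 224.096 g/h  (m^3/h * mg/L = g/h)
Daily TAN removed = 224.096 * 24 = 5378.304 g/day
Convert to kg/day: 5378.304 / 1000 = 5.378304 kg/day

5.378304 kg/day


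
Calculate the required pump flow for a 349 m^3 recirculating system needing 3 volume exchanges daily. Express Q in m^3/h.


Daily recirculation volume = 349 m^3 * 3 = 1047 m^3/day
Flow rate Q = daily volume / 24 h = 1047 / 24 = 43.625 m^3/h

43.625 m^3/h


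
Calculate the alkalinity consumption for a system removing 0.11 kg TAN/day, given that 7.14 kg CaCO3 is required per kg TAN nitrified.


Alkalinity factor: 7.14 kg CaCO3 consumed per kg TAN nitrified
alk = 0.11 kg TAN * 7.14 = 0.7854 kg CaCO3/day

0.7854 kg CaCO3/day


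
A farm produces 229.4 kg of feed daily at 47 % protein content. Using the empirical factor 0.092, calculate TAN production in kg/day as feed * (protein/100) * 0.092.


Protein in feed = 229.4 * 47/100 = 107.818 kg/day
TAN = protein * 0.092 = 107.818 * 0.092 = 9.919256 kg/day

9.919256 kg/day


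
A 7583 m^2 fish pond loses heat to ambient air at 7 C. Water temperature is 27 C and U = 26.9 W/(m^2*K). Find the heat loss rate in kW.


Temperature difference dT = 27 - 7 = 20 K
Heat loss (W) = U * A * dT = 26.9 * 7583 * 20 = 4079654 W
Convert to kW: 4079654 / 1000 = 4079.654 kW

4079.654 kW


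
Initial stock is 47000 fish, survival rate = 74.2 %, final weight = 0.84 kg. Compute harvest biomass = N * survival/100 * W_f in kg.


Survivors = 47000 * 74.2/100 = 34874 fish
Harvest biomass = survivors * W_f = 34874 * 0.84 = 29294.16 kg

29294.16 kg


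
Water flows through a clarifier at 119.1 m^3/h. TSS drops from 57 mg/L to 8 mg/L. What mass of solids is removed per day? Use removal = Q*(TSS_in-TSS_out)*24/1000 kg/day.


Concentration drop: TSS_in - TSS_out = 57 - 8 = 49 mg/L
Hourly solids removed = Q * dTSS = 119.1 m^3/h * 49 mg/L = 5835.9 g/h  (m^3/h * mg/L = g/h)
Daily solids removed = 5835.9 * 24 = 140061.6 g/day
Convert g to kg: 140061.6 / 1000 = 140.0616 kg/day

140.0616 kg/day


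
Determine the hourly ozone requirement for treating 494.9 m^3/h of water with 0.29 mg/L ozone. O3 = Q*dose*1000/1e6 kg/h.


O3 demand (mg/h) = Q * dose * 1000 = 494.9 * 0.29 * 1000 = 143521 mg/h
Convert mg to kg: 143521 / 1e6 = 0.143521 kg/h

0.143521 kg/h


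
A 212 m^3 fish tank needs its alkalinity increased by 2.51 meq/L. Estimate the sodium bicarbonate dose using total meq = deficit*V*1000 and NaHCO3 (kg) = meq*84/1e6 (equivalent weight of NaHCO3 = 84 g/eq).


Tank volume in L = 212 m^3 * 1000 = 212000 L
Total meq required = 2.51 meq/L * 212000 L = 532120 meq
NaHCO3 mass = 532120 meq * 84 mg/meq / 1e6 = 44.6981 kg

44.6981 kg


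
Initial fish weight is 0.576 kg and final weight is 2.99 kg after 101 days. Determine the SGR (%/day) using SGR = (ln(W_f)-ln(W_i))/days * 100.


ln(W_f) = ln(2.99) = 1.0952734
ln(W_i) = ln(0.576) = -0.55164762
ln(W_f) - ln(W_i) = 1.0952734 - -0.55164762 = 1.646921
SGR = 1.646921 / 101 * 100 = 1.63061 %/day

1.63061 %/day


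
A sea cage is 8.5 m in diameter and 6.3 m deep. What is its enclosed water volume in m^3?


r = d/2 = 8.5/2 = 4.25 m
Base area = pi*r^2 = pi*4.25^2 = 56.745017 m^2
Volume = 56.745017 * 6.3 = 357.494 m^3

357.494 m^3


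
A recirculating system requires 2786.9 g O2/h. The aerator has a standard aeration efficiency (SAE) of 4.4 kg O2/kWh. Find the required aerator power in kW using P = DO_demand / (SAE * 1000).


SAE in g O2/kWh = 4.4 * 1000 = 4400 g/kWh
P = DO_demand / SAE_g = 2786.9 / 4400 = 0.633386 kW

0.633386 kW


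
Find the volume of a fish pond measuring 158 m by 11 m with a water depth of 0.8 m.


Base area = L * W = 158 * 11 = 1738 m^2
Volume = area * depth = 1738 * 0.8 = 1390.4 m^3

1390.4 m^3


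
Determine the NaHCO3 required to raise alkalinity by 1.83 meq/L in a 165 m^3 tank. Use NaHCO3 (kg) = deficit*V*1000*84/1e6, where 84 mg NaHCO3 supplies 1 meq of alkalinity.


Tank volume in L = 165 m^3 * 1000 = 165000 L
Total meq required = 1.83 meq/L * 165000 L = 301950 meq
NaHCO3 mass = 301950 meq * 84 mg/meq / 1e6 = 25.3638 kg

25.3638 kg


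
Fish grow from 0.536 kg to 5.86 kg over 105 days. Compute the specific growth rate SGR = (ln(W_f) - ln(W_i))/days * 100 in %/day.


ln(W_f) = ln(5.86) = 1.7681496
ln(W_i) = ln(0.536) = -0.62362112
ln(W_f) - ln(W_i) = 1.7681496 - -0.62362112 = 2.3917707
SGR = 2.3917707 / 105 * 100 = 2.27788 %/day

2.27788 %/day


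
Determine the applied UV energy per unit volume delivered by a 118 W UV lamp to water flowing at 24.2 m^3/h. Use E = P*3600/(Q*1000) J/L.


Energy delivered per hour = 118 W * 3600 s = 424800 J/h
Volume treated per hour = 24.2 m^3/h * 1000 = 24200 L/h
dose = 424800 / 24200 = 17.5537 J/L

17.5537 J/L


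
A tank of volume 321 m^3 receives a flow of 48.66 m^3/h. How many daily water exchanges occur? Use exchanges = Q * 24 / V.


Daily flow volume = 48.66 m^3/h * 24 h = 1167.84 m^3/day
Exchanges = daily flow / tank volume = 1167.84 / 321 = 3.63813 exchanges/day

3.63813 exchanges/day


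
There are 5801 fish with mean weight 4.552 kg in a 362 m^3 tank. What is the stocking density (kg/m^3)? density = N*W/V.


Total biomass = 5801 fish * 4.552 kg = 26406.152 kg
Density = total biomass / volume = 26406.152 / 362 = 72.9452 kg/m^3

72.9452 kg/m^3


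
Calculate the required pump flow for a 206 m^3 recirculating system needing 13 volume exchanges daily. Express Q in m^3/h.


Daily recirculation volume = 206 m^3 * 13 = 2678 m^3/day
Flow rate Q = daily volume / 24 h = 2678 / 24 = 111.583 m^3/h

111.583 m^3/h


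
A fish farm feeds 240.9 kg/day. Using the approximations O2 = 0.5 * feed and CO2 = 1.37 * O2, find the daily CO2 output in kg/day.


O2 = 240.9 * 0.5 = 120.45
CO2 = 120.45 * 1.37 = 165.0165

165.0165 kg/day


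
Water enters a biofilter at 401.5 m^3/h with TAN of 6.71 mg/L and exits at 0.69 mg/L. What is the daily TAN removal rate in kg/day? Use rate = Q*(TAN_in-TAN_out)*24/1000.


Concentration drop: TAN_in - TAN_out = 6.71 - 0.69 = 6.02 mg/L
Hourly TAN removed = Q * dTAN = 401.5 m^3/h * 6.02 mg/L = 2417.03 g/h  (m^3/h * mg/L = g/h)
Daily TAN removed = 2417.03 * 24 = 58008.72 g/day
Convert to kg/day: 58008.72 / 1000 = 58.00872 kg/day

58.00872 kg/day


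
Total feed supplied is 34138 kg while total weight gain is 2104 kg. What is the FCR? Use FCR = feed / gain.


FCR = feed consumed / weight gained
FCR = 34138 kg / 2104 kg = 16.2253

16.2253


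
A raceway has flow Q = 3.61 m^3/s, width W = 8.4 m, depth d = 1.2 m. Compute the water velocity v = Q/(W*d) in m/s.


Cross-sectional area = W * d = 8.4 * 1.2 = 10.08 m^2
Velocity = Q / A = 3.61 / 10.08 = 0.358135 m/s

0.358135 m/s


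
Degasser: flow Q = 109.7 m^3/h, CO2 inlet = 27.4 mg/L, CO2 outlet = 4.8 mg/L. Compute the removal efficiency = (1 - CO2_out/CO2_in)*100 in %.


CO2_out / CO2_in = 4.8 / 27.4 = 0.17518248
Fraction remaining = 0.17518248
efficiency = (1 - 0.17518248) * 100 = 82.4818 %

82.4818 %


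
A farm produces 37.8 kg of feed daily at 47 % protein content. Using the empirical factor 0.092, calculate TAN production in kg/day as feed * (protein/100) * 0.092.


Protein in feed = 37.8 * 47/100 = 17.766 kg/day
TAN = protein * 0.092 = 17.766 * 0.092 = 1.634472 kg/day

1.634472 kg/day


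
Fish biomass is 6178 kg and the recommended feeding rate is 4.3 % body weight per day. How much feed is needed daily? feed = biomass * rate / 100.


Feeding rate fraction = 4.3% / 100 = 0.043
Daily feed = 6178 kg * 0.043 = 265.654 kg/day

265.654 kg/day


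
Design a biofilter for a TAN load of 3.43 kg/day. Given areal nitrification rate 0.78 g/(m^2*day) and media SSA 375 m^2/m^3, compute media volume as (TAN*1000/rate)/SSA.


A = 3.43*1000 / 0.78 = 4397.4359 m^2
V = 4397.4359 / 375 = 11.7265

11.7265 m^3


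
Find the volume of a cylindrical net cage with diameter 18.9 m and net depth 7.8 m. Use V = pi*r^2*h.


r = d/2 = 18.9/2 = 9.45 m
Base area = pi*r^2 = pi*9.45^2 = 280.55208 m^2
Volume = 280.55208 * 7.8 = 2188.31 m^3

2188.31 m^3


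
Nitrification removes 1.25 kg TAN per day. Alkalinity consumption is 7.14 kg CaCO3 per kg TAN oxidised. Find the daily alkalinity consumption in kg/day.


Alkalinity factor: 7.14 kg CaCO3 consumed per kg TAN nitrified
alk = 1.25 kg TAN * 7.14 = 8.925 kg CaCO3/day

8.925 kg CaCO3/day


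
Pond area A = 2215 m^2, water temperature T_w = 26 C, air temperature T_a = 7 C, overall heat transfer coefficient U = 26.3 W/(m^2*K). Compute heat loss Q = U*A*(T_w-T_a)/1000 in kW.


Temperature difference dT = 26 - 7 = 19 K
Heat loss (W) = U * A * dT = 26.3 * 2215 * 19 = 1106835.5 W
Convert to kW: 1106835.5 / 1000 = 1106.8355 kW

1106.8355 kW


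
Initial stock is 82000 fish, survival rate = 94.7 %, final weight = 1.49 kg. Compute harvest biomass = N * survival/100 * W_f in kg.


Survivors = 82000 * 94.7/100 = 77654 fish
Harvest biomass = survivors * W_f = 77654 * 1.49 = 115704.46 kg

115704.46 kg


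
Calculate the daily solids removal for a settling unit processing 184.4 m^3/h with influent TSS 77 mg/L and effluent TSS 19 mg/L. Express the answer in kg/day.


Concentration drop: TSS_in - TSS_out = 77 - 19 = 58 mg/L
Hourly solids removed = Q * dTSS = 184.4 m^3/h * 58 mg/L = 10695.2 g/h  (m^3/h * mg/L = g/h)
Daily solids removed = 10695.2 * 24 = 256684.8 g/day
Convert g to kg: 256684.8 / 1000 = 256.6848 kg/day

256.6848 kg/day


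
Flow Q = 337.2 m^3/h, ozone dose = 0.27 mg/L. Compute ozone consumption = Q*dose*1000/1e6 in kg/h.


O3 demand (mg/h) = Q * dose * 1000 = 337.2 * 0.27 * 1000 = 91044 mg/h
Convert mg to kg: 91044 / 1e6 = 0.091044 kg/h

0.091044 kg/h


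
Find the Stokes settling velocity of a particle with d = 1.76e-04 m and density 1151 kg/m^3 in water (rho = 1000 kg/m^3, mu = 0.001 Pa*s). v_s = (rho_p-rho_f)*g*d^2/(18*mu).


Density difference: rho_p - rho_f = 1151 - 1000 = 151 kg/m^3
d^2 = (1.76e-04)^2 = 3.0976e-08 m^2
Numerator = (rho_p - rho_f) * g * d^2 = 151 * 9.81 * 3.0976e-08 = 4.5885059e-05
Denominator = 18 * mu = 18 * 0.001 = 0.018
v_s = 4.5885059e-05 / 0.018 = 0.00254917 m/s
Check: Re = rho_f * v_s * d / mu = 1000 * 0.00254917 * 1.76e-04 / 0.001 = 0.449 < 1, so Stokes' law applies.

0.00254917 m/s


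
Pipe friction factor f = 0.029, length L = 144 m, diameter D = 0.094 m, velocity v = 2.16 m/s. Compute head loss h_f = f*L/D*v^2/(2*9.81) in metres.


v^2 = 2.16^2 = 4.6656 m^2/s^2
L/D = 144/0.094 = 1531.9149
h_f = f*(L/D)*v^2/(2g) = 0.029 * 1531.9149 * 4.6656 / 19.62 = 10.5643 m

10.5643 m


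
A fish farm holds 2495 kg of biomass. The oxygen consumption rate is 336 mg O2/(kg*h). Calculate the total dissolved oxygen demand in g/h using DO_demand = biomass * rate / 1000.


Total O2 consumption (mg/h) = 2495 kg * 336 mg/(kg*h) = 838320 mg/h
Convert to g/h: 838320 / 1000 = 838.32 g/h

838.32 g/h


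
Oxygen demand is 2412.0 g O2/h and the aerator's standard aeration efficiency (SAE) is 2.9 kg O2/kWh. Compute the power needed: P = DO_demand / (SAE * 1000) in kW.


SAE in g O2/kWh = 2.9 * 1000 = 2900 g/kWh
P = DO_demand / SAE_g = 2412.0 / 2900 = 0.831724 kW

0.831724 kW


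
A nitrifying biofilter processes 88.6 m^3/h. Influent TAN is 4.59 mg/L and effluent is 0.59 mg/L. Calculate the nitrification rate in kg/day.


Concentration drop: TAN_in - TAN_out = 4.59 - 0.59 = 4 mg/L
Hourly TAN removed = Q * dTAN = 88.6 m^3/h * 4 mg/L = 354.4 g/h  (m^3/h * mg/L = g/h)
Daily TAN removed = 354.4 * 24 = 8505.6 g/day
Convert to kg/day: 8505.6 / 1000 = 8.5056 kg/day

8.5056 kg/day


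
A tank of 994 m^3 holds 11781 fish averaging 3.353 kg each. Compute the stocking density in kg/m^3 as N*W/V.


Total biomass = 11781 fish * 3.353 kg = 39501.693 kg
Density = total biomass / volume = 39501.693 / 994 = 39.7401 kg/m^3

39.7401 kg/m^3


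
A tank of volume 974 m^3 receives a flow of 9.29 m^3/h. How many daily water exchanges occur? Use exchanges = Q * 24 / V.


Daily flow volume = 9.29 m^3/h * 24 h = 222.96 m^3/day
Exchanges = daily flow / tank volume = 222.96 / 974 = 0.228912 exchanges/day

0.228912 exchanges/day


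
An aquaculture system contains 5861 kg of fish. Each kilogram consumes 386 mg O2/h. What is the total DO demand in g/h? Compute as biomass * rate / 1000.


Total O2 consumption (mg/h) = 5861 kg * 386 mg/(kg*h) = 2262346 mg/h
Convert to g/h: 2262346 / 1000 = 2262.346 g/h

2262.346 g/h


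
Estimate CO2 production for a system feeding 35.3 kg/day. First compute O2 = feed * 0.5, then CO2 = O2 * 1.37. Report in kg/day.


O2 = 35.3 * 0.5 = 17.65
CO2 = 17.65 * 1.37 = 24.1805

24.1805 kg/day


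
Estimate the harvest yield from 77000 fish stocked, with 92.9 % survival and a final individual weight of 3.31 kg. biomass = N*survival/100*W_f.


Survivors = 77000 * 92.9/100 = 71533 fish
Harvest biomass = survivors * W_f = 71533 * 3.31 = 236774.23 kg

236774.23 kg


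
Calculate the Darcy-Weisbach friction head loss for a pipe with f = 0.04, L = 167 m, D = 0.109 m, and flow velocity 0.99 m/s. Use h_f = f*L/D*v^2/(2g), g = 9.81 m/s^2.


v^2 = 0.99^2 = 0.9801 m^2/s^2
L/D = 167/0.109 = 1532.1101
h_f = f*(L/D)*v^2/(2g) = 0.04 * 1532.1101 * 0.9801 / 19.62 = 3.06141 m

3.06141 m


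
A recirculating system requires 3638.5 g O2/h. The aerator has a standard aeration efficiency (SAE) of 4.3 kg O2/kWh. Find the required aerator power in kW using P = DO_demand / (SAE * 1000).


SAE in g O2/kWh = 4.3 * 1000 = 4300 g/kWh
P = DO_demand / SAE_g = 3638.5 / 4300 = 0.846163 kW

0.846163 kW


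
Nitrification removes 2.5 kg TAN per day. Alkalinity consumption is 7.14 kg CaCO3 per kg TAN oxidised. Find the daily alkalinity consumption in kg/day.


Alkalinity factor: 7.14 kg CaCO3 consumed per kg TAN nitrified
alk = 2.5 kg TAN * 7.14 = 17.85 kg CaCO3/day

17.85 kg CaCO3/day


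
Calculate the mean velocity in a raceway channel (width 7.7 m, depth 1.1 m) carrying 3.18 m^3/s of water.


Cross-sectional area = W * d = 7.7 * 1.1 = 8.47 m^2
Velocity = Q / A = 3.18 / 8.47 = 0.375443 m/s

0.375443 m/s


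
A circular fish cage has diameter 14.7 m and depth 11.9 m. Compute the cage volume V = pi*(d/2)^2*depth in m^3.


r = d/2 = 14.7/2 = 7.35 m
Base area = pi*r^2 = pi*7.35^2 = 169.71669 m^2
Volume = 169.71669 * 11.9 = 2019.63 m^3

2019.63 m^3


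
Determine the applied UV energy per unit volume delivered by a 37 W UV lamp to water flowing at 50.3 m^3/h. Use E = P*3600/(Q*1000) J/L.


Energy delivered per hour = 37 W * 3600 s = 133200 J/h
Volume treated per hour = 50.3 m^3/h * 1000 = 50300 L/h
dose = 133200 / 50300 = 2.64811 J/L

2.64811 J/L


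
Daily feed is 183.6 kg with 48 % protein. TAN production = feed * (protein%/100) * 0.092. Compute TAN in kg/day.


Protein in feed = 183.6 * 48/100 = 88.128 kg/day
TAN = protein * 0.092 = 88.128 * 0.092 = 8.107776 kg/day

8.107776 kg/day


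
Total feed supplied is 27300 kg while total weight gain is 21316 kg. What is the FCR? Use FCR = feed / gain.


FCR = feed consumed / weight gained
FCR = 27300 kg / 21316 kg = 1.28073

1.28073


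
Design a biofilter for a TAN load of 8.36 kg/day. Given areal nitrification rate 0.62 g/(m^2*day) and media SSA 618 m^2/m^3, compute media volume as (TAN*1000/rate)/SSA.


A = 8.36*1000 / 0.62 = 13483.871 m^2
V = 13483.871 / 618 = 21.8186

21.8186 m^3


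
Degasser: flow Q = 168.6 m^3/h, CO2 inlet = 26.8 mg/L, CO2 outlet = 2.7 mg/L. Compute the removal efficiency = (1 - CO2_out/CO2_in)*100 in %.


CO2_out / CO2_in = 2.7 / 26.8 = 0.10074627
Fraction remaining = 0.10074627
efficiency = (1 - 0.10074627) * 100 = 89.9254 %

89.9254 %


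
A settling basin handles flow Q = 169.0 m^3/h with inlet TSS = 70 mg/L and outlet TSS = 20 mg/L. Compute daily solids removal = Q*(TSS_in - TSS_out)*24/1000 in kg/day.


Concentration drop: TSS_in - TSS_out = 70 - 20 = 50 mg/L
Hourly solids removed = Q * dTSS = 169.0 m^3/h * 50 mg/L = 8450 g/h  (m^3/h * mg/L = g/h)
Daily solids removed = 8450 * 24 = 202800 g/day
Convert g to kg: 202800 / 1000 = 202.8 kg/day

202.8 kg/day


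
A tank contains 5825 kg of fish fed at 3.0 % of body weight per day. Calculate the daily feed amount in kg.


Feeding rate fraction = 3.0% / 100 = 0.03
Daily feed = 5825 kg * 0.03 = 174.75 kg/day

174.75 kg/day


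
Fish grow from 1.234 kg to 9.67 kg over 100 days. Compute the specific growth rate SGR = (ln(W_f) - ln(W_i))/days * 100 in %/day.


ln(W_f) = ln(9.67) = 2.2690283
ln(W_i) = ln(1.234) = 0.21026093
ln(W_f) - ln(W_i) = 2.2690283 - 0.21026093 = 2.0587674
SGR = 2.0587674 / 100 * 100 = 2.05877 %/day

2.05877 %/day


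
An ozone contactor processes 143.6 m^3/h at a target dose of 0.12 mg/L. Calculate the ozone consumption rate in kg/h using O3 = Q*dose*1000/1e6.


O3 demand (mg/h) = Q * dose * 1000 = 143.6 * 0.12 * 1000 = 17232 mg/h
Convert mg to kg: 17232 / 1e6 = 0.017232 kg/h

0.017232 kg/h


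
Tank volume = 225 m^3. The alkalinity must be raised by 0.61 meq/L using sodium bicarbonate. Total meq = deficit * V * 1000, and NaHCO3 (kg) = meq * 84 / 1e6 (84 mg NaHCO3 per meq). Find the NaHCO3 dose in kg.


Tank volume in L = 225 m^3 * 1000 = 225000 L
Total meq required = 0.61 meq/L * 225000 L = 137250 meq
NaHCO3 mass = 137250 meq * 84 mg/meq / 1e6 = 11.529 kg

11.529 kg


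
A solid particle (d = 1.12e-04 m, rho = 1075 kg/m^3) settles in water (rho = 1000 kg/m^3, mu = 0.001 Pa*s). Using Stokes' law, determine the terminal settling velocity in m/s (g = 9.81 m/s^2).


Density difference: rho_p - rho_f = 1075 - 1000 = 75 kg/m^3
d^2 = (1.12e-04)^2 = 1.2544e-08 m^2
Numerator = (rho_p - rho_f) * g * d^2 = 75 * 9.81 * 1.2544e-08 = 9.229248e-06
Denominator = 18 * mu = 18 * 0.001 = 0.018
v_s = 9.229248e-06 / 0.018 = 5.12736e-04 m/s
Check: Re = rho_f * v_s * d / mu = 1000 * 5.12736e-04 * 1.12e-04 / 0.001 = 0.0574 < 1, so Stokes' law applies.

5.12736e-04 m/s


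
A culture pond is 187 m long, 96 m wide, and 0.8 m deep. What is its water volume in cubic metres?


Base area = L * W = 187 * 96 = 17952 m^2
Volume = area * depth = 17952 * 0.8 = 14361.6 m^3

14361.6 m^3


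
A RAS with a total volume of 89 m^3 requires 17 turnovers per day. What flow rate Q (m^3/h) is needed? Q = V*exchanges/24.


Daily recirculation volume = 89 m^3 * 17 = 1513 m^3/day
Flow rate Q = daily volume / 24 h = 1513 / 24 = 63.0417 m^3/h

63.0417 m^3/h


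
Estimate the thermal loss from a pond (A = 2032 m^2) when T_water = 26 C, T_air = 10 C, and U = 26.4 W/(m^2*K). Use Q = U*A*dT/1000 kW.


Temperature difference dT = 26 - 10 = 16 K
Heat loss (W) = U * A * dT = 26.4 * 2032 * 16 = 858316.8 W
Convert to kW: 858316.8 / 1000 = 858.3168 kW

858.3168 kW


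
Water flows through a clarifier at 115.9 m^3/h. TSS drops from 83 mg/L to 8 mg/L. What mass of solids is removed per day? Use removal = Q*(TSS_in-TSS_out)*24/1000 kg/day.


Concentration drop: TSS_in - TSS_out = 83 - 8 = 75 mg/L
Hourly solids removed = Q * dTSS = 115.9 m^3/h * 75 mg/L = 8692.5 g/h  (m^3/h * mg/L = g/h)
Daily solids removed = 8692.5 * 24 = 208620 g/day
Convert g to kg: 208620 / 1000 = 208.62 kg/day

208.62 kg/day


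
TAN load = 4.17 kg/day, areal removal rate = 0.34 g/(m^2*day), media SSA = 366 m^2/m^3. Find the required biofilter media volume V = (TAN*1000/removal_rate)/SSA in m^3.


A = 4.17*1000 / 0.34 = 12264.706 m^2
V = 12264.706 / 366 = 33.5101

33.5101 m^3


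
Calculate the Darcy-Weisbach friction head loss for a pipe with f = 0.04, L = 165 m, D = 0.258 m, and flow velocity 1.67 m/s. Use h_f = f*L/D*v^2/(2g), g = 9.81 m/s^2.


v^2 = 1.67^2 = 2.7889 m^2/s^2
L/D = 165/0.258 = 639.53488
h_f = f*(L/D)*v^2/(2g) = 0.04 * 639.53488 * 2.7889 / 19.62 = 3.63629 m

3.63629 m


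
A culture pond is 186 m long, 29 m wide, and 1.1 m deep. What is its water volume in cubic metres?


Base area = L * W = 186 * 29 = 5394 m^2
Volume = area * depth = 5394 * 1.1 = 5933.4 m^3

5933.4 m^3


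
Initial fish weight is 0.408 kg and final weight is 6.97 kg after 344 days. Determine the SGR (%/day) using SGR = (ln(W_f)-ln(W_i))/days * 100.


ln(W_f) = ln(6.97) = 1.9416152
ln(W_i) = ln(0.408) = -0.8964881
ln(W_f) - ln(W_i) = 1.9416152 - -0.8964881 = 2.8381033
SGR = 2.8381033 / 344 * 100 = 0.82503 %/day

0.82503 %/day


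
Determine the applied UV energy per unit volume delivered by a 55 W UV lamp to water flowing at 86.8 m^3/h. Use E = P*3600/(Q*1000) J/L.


Energy delivered per hour = 55 W * 3600 s = 198000 J/h
Volume treated per hour = 86.8 m^3/h * 1000 = 86800 L/h
dose = 198000 / 86800 = 2.28111 J/L

2.28111 J/L


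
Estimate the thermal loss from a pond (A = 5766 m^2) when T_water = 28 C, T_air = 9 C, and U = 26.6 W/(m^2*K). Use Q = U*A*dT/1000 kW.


Temperature difference dT = 28 - 9 = 19 K
Heat loss (W) = U * A * dT = 26.6 * 5766 * 19 = 2914136.4 W
Convert to kW: 2914136.4 / 1000 = 2914.1364 kW

2914.1364 kW


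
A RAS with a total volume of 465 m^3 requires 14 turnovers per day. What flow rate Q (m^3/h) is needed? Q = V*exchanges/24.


Daily recirculation volume = 465 m^3 * 14 = 6510 m^3/day
Flow rate Q = daily volume / 24 h = 6510 / 24 = 271.25 m^3/h

271.25 m^3/h


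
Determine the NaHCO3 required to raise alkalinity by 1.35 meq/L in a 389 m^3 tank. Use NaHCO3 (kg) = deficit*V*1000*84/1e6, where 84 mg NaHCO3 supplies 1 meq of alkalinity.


Tank volume in L = 389 m^3 * 1000 = 389000 L
Total meq required = 1.35 meq/L * 389000 L = 525150 meq
NaHCO3 mass = 525150 meq * 84 mg/meq / 1e6 = 44.1126 kg

44.1126 kg


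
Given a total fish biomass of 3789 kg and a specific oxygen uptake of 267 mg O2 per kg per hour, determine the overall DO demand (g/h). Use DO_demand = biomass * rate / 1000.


Total O2 consumption (mg/h) = 3789 kg * 267 mg/(kg*h) = 1011663 mg/h
Convert to g/h: 1011663 / 1000 = 1011.663 g/h

1011.663 g/h


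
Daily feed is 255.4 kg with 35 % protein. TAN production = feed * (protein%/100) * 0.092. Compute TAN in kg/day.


Protein in feed = 255.4 * 35/100 = 89.39 kg/day
TAN = protein * 0.092 = 89.39 * 0.092 = 8.22388 kg/day

8.22388 kg/day


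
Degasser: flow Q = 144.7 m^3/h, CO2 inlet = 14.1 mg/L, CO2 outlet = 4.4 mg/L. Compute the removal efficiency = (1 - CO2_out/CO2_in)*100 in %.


CO2_out / CO2_in = 4.4 / 14.1 = 0.31205674
Fraction remaining = 0.31205674
efficiency = (1 - 0.31205674) * 100 = 68.7943 %

68.7943 %


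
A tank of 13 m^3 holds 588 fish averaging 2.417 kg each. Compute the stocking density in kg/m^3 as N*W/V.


Total biomass = 588 fish * 2.417 kg = 1421.196 kg
Density = total biomass / volume = 1421.196 / 13 = 109.323 kg/m^3

109.323 kg/m^3


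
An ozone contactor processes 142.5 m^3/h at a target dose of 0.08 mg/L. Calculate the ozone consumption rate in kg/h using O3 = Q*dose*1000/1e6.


O3 demand (mg/h) = Q * dose * 1000 = 142.5 * 0.08 * 1000 = 11400 mg/h
Convert mg to kg: 11400 / 1e6 = 0.0114 kg/h

0.0114 kg/h


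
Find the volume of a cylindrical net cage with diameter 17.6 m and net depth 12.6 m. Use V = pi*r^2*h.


r = d/2 = 17.6/2 = 8.8 m
Base area = pi*r^2 = pi*8.8^2 = 243.28494 m^2
Volume = 243.28494 * 12.6 = 3065.39 m^3

3065.39 m^3


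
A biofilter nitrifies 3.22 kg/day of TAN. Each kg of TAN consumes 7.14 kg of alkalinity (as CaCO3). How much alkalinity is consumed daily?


Alkalinity factor: 7.14 kg CaCO3 consumed per kg TAN nitrified
alk = 3.22 kg TAN * 7.14 = 22.9908 kg CaCO3/day

22.9908 kg CaCO3/day


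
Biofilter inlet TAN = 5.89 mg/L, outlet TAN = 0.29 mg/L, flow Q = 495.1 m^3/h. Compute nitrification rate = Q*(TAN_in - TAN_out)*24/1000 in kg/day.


Concentration drop: TAN_in - TAN_out = 5.89 - 0.29 = 5.6 mg/L
Hourly TAN removed = Q * dTAN = 495.1 m^3/h * 5.6 mg/L = 2772.56 g/h  (m^3/h * mg/L = g/h)
Daily TAN removed = 2772.56 * 24 = 66541.44 g/day
Convert to kg/day: 66541.44 / 1000 = 66.54144 kg/day

66.54144 kg/day


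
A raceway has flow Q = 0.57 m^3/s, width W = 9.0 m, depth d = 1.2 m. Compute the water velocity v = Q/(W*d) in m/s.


Cross-sectional area = W * d = 9.0 * 1.2 = 10.8 m^2
Velocity = Q / A = 0.57 / 10.8 = 0.0527778 m/s

0.0527778 m/s


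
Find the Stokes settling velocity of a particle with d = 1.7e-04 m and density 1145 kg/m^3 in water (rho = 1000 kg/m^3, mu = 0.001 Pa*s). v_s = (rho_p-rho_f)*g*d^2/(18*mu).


Density difference: rho_p - rho_f = 1145 - 1000 = 145 kg/m^3
d^2 = (1.7e-04)^2 = 2.89e-08 m^2
Numerator = (rho_p - rho_f) * g * d^2 = 145 * 9.81 * 2.89e-08 = 4.1108805e-05
Denominator = 18 * mu = 18 * 0.001 = 0.018
v_s = 4.1108805e-05 / 0.018 = 0.00228382 m/s
Check: Re = rho_f * v_s * d / mu = 1000 * 0.00228382 * 1.7e-04 / 0.001 = 0.388 < 1, so Stokes' law applies.

0.00228382 m/s


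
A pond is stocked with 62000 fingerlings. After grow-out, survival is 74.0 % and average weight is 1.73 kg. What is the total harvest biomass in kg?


Survivors = 62000 * 74.0/100 = 45880 fish
Harvest biomass = survivors * W_f = 45880 * 1.73 = 79372.4 kg

79372.4 kg


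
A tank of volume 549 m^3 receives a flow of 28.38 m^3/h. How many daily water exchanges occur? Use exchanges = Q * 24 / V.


Daily flow volume = 28.38 m^3/h * 24 h = 681.12 m^3/day
Exchanges = daily flow / tank volume = 681.12 / 549 = 1.24066 exchanges/day

1.24066 exchanges/day


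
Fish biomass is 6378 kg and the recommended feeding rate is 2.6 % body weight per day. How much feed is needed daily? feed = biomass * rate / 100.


Feeding rate fraction = 2.6% / 100 = 0.026
Daily feed = 6378 kg * 0.026 = 165.828 kg/day

165.828 kg/day


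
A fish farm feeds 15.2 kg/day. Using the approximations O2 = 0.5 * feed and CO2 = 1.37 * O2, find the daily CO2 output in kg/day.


O2 = 15.2 * 0.5 = 7.6
CO2 = 7.6 * 1.37 = 10.412

10.412 kg/day


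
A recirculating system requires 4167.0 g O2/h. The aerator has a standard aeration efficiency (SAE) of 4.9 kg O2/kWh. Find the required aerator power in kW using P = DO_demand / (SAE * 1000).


SAE in g O2/kWh = 4.9 * 1000 = 4900 g/kWh
P = DO_demand / SAE_g = 4167.0 / 4900 = 0.850408 kW

0.850408 kW


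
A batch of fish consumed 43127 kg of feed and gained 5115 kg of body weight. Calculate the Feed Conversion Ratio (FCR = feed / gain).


FCR = feed consumed / weight gained
FCR = 43127 kg / 5115 kg = 8.43148

8.43148


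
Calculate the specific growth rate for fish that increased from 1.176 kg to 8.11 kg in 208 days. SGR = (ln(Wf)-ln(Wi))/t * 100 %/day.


ln(W_f) = ln(8.11) = 2.0930979
ln(W_i) = ln(1.176) = 0.16211885
ln(W_f) - ln(W_i) = 2.0930979 - 0.16211885 = 1.9309791
SGR = 1.9309791 / 208 * 100 = 0.928355 %/day

0.928355 %/day


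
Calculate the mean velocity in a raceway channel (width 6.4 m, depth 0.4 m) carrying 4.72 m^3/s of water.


Cross-sectional area = W * d = 6.4 * 0.4 = 2.56 m^2
Velocity = Q / A = 4.72 / 2.56 = 1.84375 m/s

1.84375 m/s


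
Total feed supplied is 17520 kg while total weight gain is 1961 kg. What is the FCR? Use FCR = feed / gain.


FCR = feed consumed / weight gained
FCR = 17520 kg / 1961 kg = 8.93422

8.93422


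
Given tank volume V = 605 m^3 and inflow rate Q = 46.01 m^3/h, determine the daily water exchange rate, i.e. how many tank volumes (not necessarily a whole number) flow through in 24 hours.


Daily flow volume = 46.01 m^3/h * 24 h = 1104.24 m^3/day
Exchanges = daily flow / tank volume = 1104.24 / 605 = 1.82519 exchanges/day

1.82519 exchanges/day


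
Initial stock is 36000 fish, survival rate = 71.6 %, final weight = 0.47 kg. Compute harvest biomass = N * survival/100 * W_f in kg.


Survivors = 36000 * 71.6/100 = 25776 fish
Harvest biomass = survivors * W_f = 25776 * 0.47 = 12114.72 kg

12114.72 kg


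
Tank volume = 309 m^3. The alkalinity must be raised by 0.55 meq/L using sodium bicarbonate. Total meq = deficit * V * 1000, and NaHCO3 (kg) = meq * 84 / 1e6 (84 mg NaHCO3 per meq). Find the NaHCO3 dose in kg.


Tank volume in L = 309 m^3 * 1000 = 309000 L
Total meq required = 0.55 meq/L * 309000 L = 169950 meq
NaHCO3 mass = 169950 meq * 84 mg/meq / 1e6 = 14.2758 kg

14.2758 kg


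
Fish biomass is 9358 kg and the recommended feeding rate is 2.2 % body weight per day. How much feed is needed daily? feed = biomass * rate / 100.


Feeding rate fraction = 2.2% / 100 = 0.022
Daily feed = 9358 kg * 0.022 = 205.876 kg/day

205.876 kg/day


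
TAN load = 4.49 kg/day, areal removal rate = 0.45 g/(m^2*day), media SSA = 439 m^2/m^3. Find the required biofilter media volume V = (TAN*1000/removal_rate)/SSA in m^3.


A = 4.49*1000 / 0.45 = 9977.7778 m^2
V = 9977.7778 / 439 = 22.7284

22.7284 m^3


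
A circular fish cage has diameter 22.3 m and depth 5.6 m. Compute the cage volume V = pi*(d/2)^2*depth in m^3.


r = d/2 = 22.3/2 = 11.15 m
Base area = pi*r^2 = pi*11.15^2 = 390.57065 m^2
Volume = 390.57065 * 5.6 = 2187.2 m^3

2187.2 m^3


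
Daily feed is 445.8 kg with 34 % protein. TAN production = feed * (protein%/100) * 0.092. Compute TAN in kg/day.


Protein in feed = 445.8 * 34/100 = 151.572 kg/day
TAN = protein * 0.092 = 151.572 * 0.092 = 13.944624 kg/day

13.944624 kg/day


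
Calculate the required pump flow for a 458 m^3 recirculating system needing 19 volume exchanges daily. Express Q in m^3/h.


Daily recirculation volume = 458 m^3 * 19 = 8702 m^3/day
Flow rate Q = daily volume / 24 h = 8702 / 24 = 362.583 m^3/h

362.583 m^3/h


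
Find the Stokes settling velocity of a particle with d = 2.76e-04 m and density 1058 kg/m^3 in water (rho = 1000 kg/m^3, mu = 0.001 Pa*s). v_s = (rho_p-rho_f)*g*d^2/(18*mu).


Density difference: rho_p - rho_f = 1058 - 1000 = 58 kg/m^3
d^2 = (2.76e-04)^2 = 7.6176e-08 m^2
Numerator = (rho_p - rho_f) * g * d^2 = 58 * 9.81 * 7.6176e-08 = 4.334262e-05
Denominator = 18 * mu = 18 * 0.001 = 0.018
v_s = 4.334262e-05 / 0.018 = 0.00240792 m/s
Check: Re = rho_f * v_s * d / mu = 1000 * 0.00240792 * 2.76e-04 / 0.001 = 0.665 < 1, so Stokes' law applies.

0.00240792 m/s


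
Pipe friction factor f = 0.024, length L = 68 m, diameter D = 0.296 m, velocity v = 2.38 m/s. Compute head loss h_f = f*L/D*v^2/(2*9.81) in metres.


v^2 = 2.38^2 = 5.6644 m^2/s^2
L/D = 68/0.296 = 229.72973
h_f = f*(L/D)*v^2/(2g) = 0.024 * 229.72973 * 5.6644 / 19.62 = 1.59178 m

1.59178 m


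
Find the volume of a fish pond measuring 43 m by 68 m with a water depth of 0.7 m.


Base area = L * W = 43 * 68 = 2924 m^2
Volume = area * depth = 2924 * 0.7 = 2046.8 m^3

2046.8 m^3


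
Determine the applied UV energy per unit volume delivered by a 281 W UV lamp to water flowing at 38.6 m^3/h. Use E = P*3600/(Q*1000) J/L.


Energy delivered per hour = 281 W * 3600 s = 1011600 J/h
Volume treated per hour = 38.6 m^3/h * 1000 = 38600 L/h
dose = 1011600 / 38600 = 26.2073 J/L

26.2073 J/L


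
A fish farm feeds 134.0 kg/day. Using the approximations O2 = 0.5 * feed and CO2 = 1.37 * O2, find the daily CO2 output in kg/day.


O2 = 134.0 * 0.5 = 67
CO2 = 67 * 1.37 = 91.79

91.79 kg/day


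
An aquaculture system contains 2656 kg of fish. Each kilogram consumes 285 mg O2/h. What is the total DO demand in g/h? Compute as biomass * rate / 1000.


Total O2 consumption (mg/h) = 2656 kg * 285 mg/(kg*h) = 756960 mg/h
Convert to g/h: 756960 / 1000 = 756.96 g/h

756.96 g/h


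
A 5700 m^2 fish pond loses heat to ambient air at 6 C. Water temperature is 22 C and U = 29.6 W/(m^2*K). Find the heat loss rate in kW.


Temperature difference dT = 22 - 6 = 16 K
Heat loss (W) = U * A * dT = 29.6 * 5700 * 16 = 2699520 W
Convert to kW: 2699520 / 1000 = 2699.52 kW

2699.52 kW


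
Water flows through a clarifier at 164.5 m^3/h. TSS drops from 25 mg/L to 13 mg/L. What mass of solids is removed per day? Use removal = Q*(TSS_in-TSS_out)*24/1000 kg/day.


Concentration drop: TSS_in - TSS_out = 25 - 13 = 12 mg/L
Hourly solids removed = Q * dTSS = 164.5 m^3/h * 12 mg/L = 1974 g/h  (m^3/h * mg/L = g/h)
Daily solids removed = 1974 * 24 = 47376 g/day
Convert g to kg: 47376 / 1000 = 47.376 kg/day

47.376 kg/day


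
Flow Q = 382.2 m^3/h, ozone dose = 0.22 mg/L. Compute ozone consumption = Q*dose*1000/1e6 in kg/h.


O3 demand (mg/h) = Q * dose * 1000 = 382.2 * 0.22 * 1000 = 84084 mg/h
Convert mg to kg: 84084 / 1e6 = 0.084084 kg/h

0.084084 kg/h


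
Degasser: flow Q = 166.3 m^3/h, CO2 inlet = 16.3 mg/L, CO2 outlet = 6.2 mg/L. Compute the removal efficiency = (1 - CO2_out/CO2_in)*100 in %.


CO2_out / CO2_in = 6.2 / 16.3 = 0.3803681
Fraction remaining = 0.3803681
efficiency = (1 - 0.3803681) * 100 = 61.9632 %

61.9632 %


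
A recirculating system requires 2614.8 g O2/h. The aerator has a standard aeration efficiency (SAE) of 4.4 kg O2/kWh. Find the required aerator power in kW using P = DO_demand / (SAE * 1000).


SAE in g O2/kWh = 4.4 * 1000 = 4400 g/kWh
P = DO_demand / SAE_g = 2614.8 / 4400 = 0.594273 kW

0.594273 kW


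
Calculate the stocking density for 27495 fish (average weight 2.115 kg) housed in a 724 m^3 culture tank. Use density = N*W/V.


Total biomass = 27495 fish * 2.115 kg = 58151.925 kg
Density = total biomass / volume = 58151.925 / 724 = 80.3203 kg/m^3

80.3203 kg/m^3


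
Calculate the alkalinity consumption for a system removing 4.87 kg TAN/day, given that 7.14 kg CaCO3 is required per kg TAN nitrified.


Alkalinity factor: 7.14 kg CaCO3 consumed per kg TAN nitrified
alk = 4.87 kg TAN * 7.14 = 34.7718 kg CaCO3/day

34.7718 kg CaCO3/day


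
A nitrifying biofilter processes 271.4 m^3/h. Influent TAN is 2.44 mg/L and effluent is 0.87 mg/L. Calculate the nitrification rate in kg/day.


Concentration drop: TAN_in - TAN_out = 2.44 - 0.87 = 1.57 mg/L
Hourly TAN removed = Q * dTAN = 271.4 m^3/h * 1.57 mg/L = 426.098 g/h  (m^3/h * mg/L = g/h)
Daily TAN removed = 426.098 * 24 = 10226.352 g/day
Convert to kg/day: 10226.352 / 1000 = 10.226352 kg/day

10.226352 kg/day


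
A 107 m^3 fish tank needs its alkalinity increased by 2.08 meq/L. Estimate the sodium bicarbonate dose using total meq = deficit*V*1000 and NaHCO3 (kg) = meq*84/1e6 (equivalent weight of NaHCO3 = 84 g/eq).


Tank volume in L = 107 m^3 * 1000 = 107000 L
Total meq required = 2.08 meq/L * 107000 L = 222560 meq
NaHCO3 mass = 222560 meq * 84 mg/meq / 1e6 = 18.695 kg

18.695 kg


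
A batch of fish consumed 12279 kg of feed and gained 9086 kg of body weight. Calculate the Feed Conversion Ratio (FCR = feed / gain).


FCR = feed consumed / weight gained
FCR = 12279 kg / 9086 kg = 1.35142

1.35142


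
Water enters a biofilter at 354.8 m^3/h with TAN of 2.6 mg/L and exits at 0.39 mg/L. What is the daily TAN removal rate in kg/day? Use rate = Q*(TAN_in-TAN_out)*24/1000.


Concentration drop: TAN_in - TAN_out = 2.6 - 0.39 = 2.21 mg/L
Hourly TAN removed = Q * dTAN = 354.8 m^3/h * 2.21 mg/L = 784.108 g/h  (m^3/h * mg/L = g/h)
Daily TAN removed = 784.108 * 24 = 18818.592 g/day
Convert to kg/day: 18818.592 / 1000 = 18.818592 kg/day

18.818592 kg/day


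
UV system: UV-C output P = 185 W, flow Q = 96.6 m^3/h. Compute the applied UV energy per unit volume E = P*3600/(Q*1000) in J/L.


Energy delivered per hour = 185 W * 3600 s = 666000 J/h
Volume treated per hour = 96.6 m^3/h * 1000 = 96600 L/h
dose = 666000 / 96600 = 6.89441 J/L

6.89441 J/L


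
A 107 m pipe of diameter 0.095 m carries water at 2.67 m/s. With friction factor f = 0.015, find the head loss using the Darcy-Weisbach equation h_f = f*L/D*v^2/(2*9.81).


v^2 = 2.67^2 = 7.1289 m^2/s^2
L/D = 107/0.095 = 1126.3158
h_f = f*(L/D)*v^2/(2g) = 0.015 * 1126.3158 * 7.1289 / 19.62 = 6.13868 m

6.13868 m


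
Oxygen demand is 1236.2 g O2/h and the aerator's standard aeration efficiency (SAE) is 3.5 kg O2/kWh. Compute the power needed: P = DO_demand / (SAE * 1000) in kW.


SAE in g O2/kWh = 3.5 * 1000 = 3500 g/kWh
P = DO_demand / SAE_g = 1236.2 / 3500 = 0.3532 kW

0.3532 kW


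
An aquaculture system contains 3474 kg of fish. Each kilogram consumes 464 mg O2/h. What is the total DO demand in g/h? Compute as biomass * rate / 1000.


Total O2 consumption (mg/h) = 3474 kg * 464 mg/(kg*h) = 1611936 mg/h
Convert to g/h: 1611936 / 1000 = 1611.936 g/h

1611.936 g/h


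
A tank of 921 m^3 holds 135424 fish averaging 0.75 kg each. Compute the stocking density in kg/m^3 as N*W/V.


Total biomass = 135424 fish * 0.75 kg = 101568 kg
Density = total biomass / volume = 101568 / 921 = 110.28 kg/m^3

110.28 kg/m^3


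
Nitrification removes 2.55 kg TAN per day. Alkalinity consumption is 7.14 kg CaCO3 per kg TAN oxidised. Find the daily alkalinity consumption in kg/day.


Alkalinity factor: 7.14 kg CaCO3 consumed per kg TAN nitrified
alk = 2.55 kg TAN * 7.14 = 18.207 kg CaCO3/day

18.207 kg CaCO3/day


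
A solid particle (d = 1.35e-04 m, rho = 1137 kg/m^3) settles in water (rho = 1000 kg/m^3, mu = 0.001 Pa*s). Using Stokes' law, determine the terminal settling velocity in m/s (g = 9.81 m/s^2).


Density difference: rho_p - rho_f = 1137 - 1000 = 137 kg/m^3
d^2 = (1.35e-04)^2 = 1.8225e-08 m^2
Numerator = (rho_p - rho_f) * g * d^2 = 137 * 9.81 * 1.8225e-08 = 2.4493853e-05
Denominator = 18 * mu = 18 * 0.001 = 0.018
v_s = 2.4493853e-05 / 0.018 = 0.00136077 m/s
Check: Re = rho_f * v_s * d / mu = 1000 * 0.00136077 * 1.35e-04 / 0.001 = 0.184 < 1, so Stokes' law applies.

0.00136077 m/s


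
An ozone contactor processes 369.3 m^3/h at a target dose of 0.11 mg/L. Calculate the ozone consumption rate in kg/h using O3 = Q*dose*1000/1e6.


O3 demand (mg/h) = Q * dose * 1000 = 369.3 * 0.11 * 1000 = 40623 mg/h
Convert mg to kg: 40623 / 1e6 = 0.040623 kg/h

0.040623 kg/h


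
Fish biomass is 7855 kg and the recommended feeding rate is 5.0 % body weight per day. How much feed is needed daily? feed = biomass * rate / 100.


Feeding rate fraction = 5.0% / 100 = 0.05
Daily feed = 7855 kg * 0.05 = 392.75 kg/day

392.75 kg/day


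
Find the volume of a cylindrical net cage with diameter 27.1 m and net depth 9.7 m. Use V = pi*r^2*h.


r = d/2 = 27.1/2 = 13.55 m
Base area = pi*r^2 = pi*13.55^2 = 576.80427 m^2
Volume = 576.80427 * 9.7 = 5595 m^3

5595 m^3


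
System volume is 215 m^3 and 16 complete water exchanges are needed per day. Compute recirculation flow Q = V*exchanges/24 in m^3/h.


Daily recirculation volume = 215 m^3 * 16 = 3440 m^3/day
Flow rate Q = daily volume / 24 h = 3440 / 24 = 143.333 m^3/h

143.333 m^3/h


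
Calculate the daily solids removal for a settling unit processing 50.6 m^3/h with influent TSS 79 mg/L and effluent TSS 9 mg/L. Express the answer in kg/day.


Concentration drop: TSS_in - TSS_out = 79 - 9 = 70 mg/L
Hourly solids removed = Q * dTSS = 50.6 m^3/h * 70 mg/L = 3542 g/h  (m^3/h * mg/L = g/h)
Daily solids removed = 3542 * 24 = 85008 g/day
Convert g to kg: 85008 / 1000 = 85.008 kg/day

85.008 kg/day


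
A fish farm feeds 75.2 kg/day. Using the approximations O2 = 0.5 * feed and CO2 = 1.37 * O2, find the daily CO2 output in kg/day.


O2 = 75.2 * 0.5 = 37.6
CO2 = 37.6 * 1.37 = 51.512

51.512 kg/day


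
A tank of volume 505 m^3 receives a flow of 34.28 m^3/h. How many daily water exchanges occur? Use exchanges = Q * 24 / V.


Daily flow volume = 34.28 m^3/h * 24 h = 822.72 m^3/day
Exchanges = daily flow / tank volume = 822.72 / 505 = 1.62915 exchanges/day

1.62915 exchanges/day


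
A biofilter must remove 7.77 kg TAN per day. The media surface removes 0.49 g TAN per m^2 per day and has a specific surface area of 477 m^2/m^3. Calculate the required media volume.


A = 7.77*1000 / 0.49 = 15857.143 m^2
V = 15857.143 / 477 = 33.2435

33.2435 m^3


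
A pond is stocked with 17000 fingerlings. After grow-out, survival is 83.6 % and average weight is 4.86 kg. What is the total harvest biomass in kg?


Survivors = 17000 * 83.6/100 = 14212 fish
Harvest biomass = survivors * W_f = 14212 * 4.86 = 69070.32 kg

69070.32 kg
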